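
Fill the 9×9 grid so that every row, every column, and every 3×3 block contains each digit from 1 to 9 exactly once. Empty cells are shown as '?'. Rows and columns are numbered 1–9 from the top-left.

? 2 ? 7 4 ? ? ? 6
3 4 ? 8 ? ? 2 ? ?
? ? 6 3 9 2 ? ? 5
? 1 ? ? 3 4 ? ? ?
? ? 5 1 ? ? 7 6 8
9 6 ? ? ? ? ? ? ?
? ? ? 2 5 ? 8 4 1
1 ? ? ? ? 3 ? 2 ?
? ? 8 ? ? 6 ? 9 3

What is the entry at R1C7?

3

R4C8 = 5: row 4 has {1,3,4}; col 8 has {2,4,6,9}; box has {6,7,8} → only 5 remains.
R5C2 = 3: row 5 has {1,5,6,7,8}; col 2 has {1,2,4,6}; box has {1,5,6,9} → only 3 remains.
R5C5 = 2: row 5 has {1,3,5,6,7,8}; col 5 has {3,4,5,9}; box has {1,3,4} → only 2 remains.
R5C6 = 9: row 5 has {1,2,3,5,6,7,8}; col 6 has {2,3,4,6}; box has {1,2,3,4} → only 9 remains.
R6C4 = 5: row 6 has {6,9}; col 4 has {1,2,3,7,8}; box has {1,2,3,4,9} → only 5 remains.
R7C6 = 7: row 7 has {1,2,4,5,8}; col 6 has {2,3,4,6,9}; box has {2,3,5,6} → only 7 remains.
R8C5 = 8: row 8 has {1,2,3}; col 5 has {2,3,4,5,9}; box has {2,3,5,6,7} → only 8 remains.
R8C9 = 7: row 8 has {1,2,3,8}; col 9 has {1,3,5,6,8}; box has {1,2,3,4,8,9} → only 7 remains.
R9C4 = 4: row 9 has {3,6,8,9}; col 4 has {1,2,3,5,7,8}; box has {2,3,5,6,7,8} → only 4 remains.
R9C5 = 1: row 9 has {3,4,6,8,9}; col 5 has {2,3,4,5,8,9}; box has {2,3,4,5,6,7,8} → only 1 remains.
R9C7 = 5: row 9 has {1,3,4,6,8,9}; col 7 has {2,7,8}; box has {1,2,3,4,7,8,9} → only 5 remains.
R2C5 = 6: row 2 has {2,3,4,8}; col 5 has {1,2,3,4,5,8,9}; box has {2,3,4,7,8,9} → only 6 remains.
R2C9 = 9: row 2 has {2,3,4,6,8}; col 9 has {1,3,5,6,7,8}; box has {2,5,6} → only 9 remains.
R4C4 = 6: row 4 has {1,3,4,5}; col 4 has {1,2,3,4,5,7,8}; box has {1,2,3,4,5,9} → only 6 remains.
R4C7 = 9: row 4 has {1,3,4,5,6}; col 7 has {2,5,7,8}; box has {5,6,7,8} → only 9 remains.
R4C9 = 2: row 4 has {1,3,4,5,6,9}; col 9 has {1,3,5,6,7,8,9}; box has {5,6,7,8,9} → only 2 remains.
R5C1 = 4: row 5 has {1,2,3,5,6,7,8,9}; col 1 has {1,3,9}; box has {1,3,5,6,9} → only 4 remains.
R6C5 = 7: row 6 has {5,6,9}; col 5 has {1,2,3,4,5,6,8,9}; box has {1,2,3,4,5,6,9} → only 7 remains.
R6C6 = 8: row 6 has {5,6,7,9}; col 6 has {2,3,4,6,7,9}; box has {1,2,3,4,5,6,7,9} → only 8 remains.
R6C9 = 4: row 6 has {5,6,7,8,9}; col 9 has {1,2,3,5,6,7,8,9}; box has {2,5,6,7,8,9} → only 4 remains.
R7C1 = 6: row 7 has {1,2,4,5,7,8}; col 1 has {1,3,4,9}; box has {1,8} → only 6 remains.
R7C2 = 9: row 7 has {1,2,4,5,6,7,8}; col 2 has {1,2,3,4,6}; box has {1,6,8} → only 9 remains.
R7C3 = 3: row 7 has {1,2,4,5,6,7,8,9}; col 3 has {5,6,8}; box has {1,6,8,9} → only 3 remains.
R8C2 = 5: row 8 has {1,2,3,7,8}; col 2 has {1,2,3,4,6,9}; box has {1,3,6,8,9} → only 5 remains.
R8C3 = 4: row 8 has {1,2,3,5,7,8}; col 3 has {3,5,6,8}; box has {1,3,5,6,8,9} → only 4 remains.
R8C4 = 9: row 8 has {1,2,3,4,5,7,8}; col 4 has {1,2,3,4,5,6,7,8}; box has {1,2,3,4,5,6,7,8} → only 9 remains.
R8C7 = 6: row 8 has {1,2,3,4,5,7,8,9}; col 7 has {2,5,7,8,9}; box has {1,2,3,4,5,7,8,9} → only 6 remains.
R9C2 = 7: row 9 has {1,3,4,5,6,8,9}; col 2 has {1,2,3,4,5,6,9}; box has {1,3,4,5,6,8,9} → only 7 remains.
R3C2 = 8: row 3 has {2,3,5,6,9}; col 2 has {1,2,3,4,5,6,7,9}; box has {2,3,4,6} → only 8 remains.
R4C3 = 7: row 4 has {1,2,3,4,5,6,9}; col 3 has {3,4,5,6,8}; box has {1,3,4,5,6,9} → only 7 remains.
R6C3 = 2: row 6 has {4,5,6,7,8,9}; col 3 has {3,4,5,6,7,8}; box has {1,3,4,5,6,7,9} → only 2 remains.
R9C1 = 2: row 9 has {1,3,4,5,6,7,8,9}; col 1 has {1,3,4,6,9}; box has {1,3,4,5,6,7,8,9} → only 2 remains.
R1C1 = 5: row 1 has {2,4,6,7}; col 1 has {1,2,3,4,6,9}; box has {2,3,4,6,8} → only 5 remains.
R1C6 = 1: row 1 has {2,4,5,6,7}; col 6 has {2,3,4,6,7,8,9}; box has {2,3,4,6,7,8,9} → only 1 remains.
R1C7 = 3: row 1 has {1,2,4,5,6,7}; col 7 has {2,5,6,7,8,9}; box has {2,5,6,9} → only 3 remains.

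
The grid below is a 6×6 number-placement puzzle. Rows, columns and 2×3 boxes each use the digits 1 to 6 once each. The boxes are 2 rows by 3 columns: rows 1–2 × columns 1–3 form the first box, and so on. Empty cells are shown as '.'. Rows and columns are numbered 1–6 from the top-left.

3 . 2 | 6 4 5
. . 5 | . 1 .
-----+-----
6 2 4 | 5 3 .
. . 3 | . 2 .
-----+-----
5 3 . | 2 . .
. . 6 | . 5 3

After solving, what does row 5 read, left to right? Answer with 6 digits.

531264

R1C2 = 1 (sole candidate).
R2C1 = 4 (sole candidate).
R2C2 = 6 (sole candidate).
R2C4 = 3 (sole candidate).
R2C6 = 2 (sole candidate).
R3C6 = 1 (sole candidate).
R4C1 = 1 (sole candidate).
R4C2 = 5 (sole candidate).
R4C4 = 4 (sole candidate).
R4C6 = 6 (sole candidate).
R5C3 = 1: row 5 has {2,3,5}; col 3 has {2,3,4,5,6}; box has {3,5,6} → only 1 remains.
R5C5 = 6: row 5 has {1,2,3,5}; col 5 has {1,2,3,4,5}; box has {2,3,5} → only 6 remains.
R5C6 = 4: row 5 has {1,2,3,5,6}; col 6 has {1,2,3,5,6}; box has {2,3,5,6} → only 4 remains.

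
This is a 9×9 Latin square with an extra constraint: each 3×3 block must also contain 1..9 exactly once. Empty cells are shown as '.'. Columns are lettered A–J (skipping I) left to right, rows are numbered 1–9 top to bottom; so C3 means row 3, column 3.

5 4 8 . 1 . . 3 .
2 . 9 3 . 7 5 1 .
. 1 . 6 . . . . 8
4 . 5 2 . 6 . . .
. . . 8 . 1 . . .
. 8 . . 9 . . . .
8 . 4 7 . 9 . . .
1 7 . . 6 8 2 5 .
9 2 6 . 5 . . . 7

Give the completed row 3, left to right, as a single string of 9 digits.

317645928

D1 = 9 (sole candidate).
F1 = 2 (sole candidate).
J1 = 6 (sole candidate).
B2 = 6 (sole candidate).
J2 = 4 (sole candidate).
E3 = 4: row 3 has {1,6,8}; col 5 has {1,5,6,9}; box has {1,2,3,6,7,9} → only 4 remains.
F3 = 5: row 3 has {1,4,6,8}; col 6 has {1,2,6,7,8,9}; box has {1,2,3,4,6,7,9} → only 5 remains.
H7 = 6 (sole candidate).
C8 = 3 (sole candidate).
D8 = 4 (sole candidate).
J8 = 9 (sole candidate).
D9 = 1 (sole candidate).
F9 = 3 (sole candidate).
G1 = 7 (sole candidate).
E2 = 8 (sole candidate).
C3 = 7: row 3 has {1,4,5,6,8}; col 3 has {3,4,5,6,8,9}; box has {1,2,4,5,6,8,9} → only 7 remains.
G3 = 9: row 3 has {1,4,5,6,7,8}; col 7 has {2,5,7}; box has {1,3,4,5,6,7,8} → only 9 remains.
H3 = 2: row 3 has {1,4,5,6,7,8,9}; col 8 has {1,3,5,6}; box has {1,3,4,5,6,7,8,9} → only 2 remains.
C5 = 2 (sole candidate).
C6 = 1 (sole candidate).
D6 = 5 (sole candidate).
F6 = 4 (sole candidate).
H6 = 7 (sole candidate).
B7 = 5 (sole candidate).
E7 = 2 (sole candidate).
A3 = 3: row 3 has {1,2,4,5,6,7,8,9}; col 1 has {1,2,4,5,8,9}; box has {1,2,4,5,6,7,8,9} → only 3 remains.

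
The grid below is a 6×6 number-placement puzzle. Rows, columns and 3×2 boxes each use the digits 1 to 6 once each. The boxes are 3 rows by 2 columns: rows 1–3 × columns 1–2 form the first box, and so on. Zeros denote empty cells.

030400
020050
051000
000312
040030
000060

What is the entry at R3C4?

2

R1C5 = 2 (sole candidate).
R2C4 = 6 (sole candidate).
R3C4 = 2: row 3 has {1,5}; col 4 has {3,4,6}; box has {1,4,6} → only 2 remains.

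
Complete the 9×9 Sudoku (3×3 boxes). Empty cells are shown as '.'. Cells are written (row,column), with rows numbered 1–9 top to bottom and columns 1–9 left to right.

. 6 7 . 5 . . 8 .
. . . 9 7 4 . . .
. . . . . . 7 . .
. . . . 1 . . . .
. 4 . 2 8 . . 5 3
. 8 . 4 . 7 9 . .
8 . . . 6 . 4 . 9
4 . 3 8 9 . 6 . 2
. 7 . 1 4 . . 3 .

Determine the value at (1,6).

1

(1,4) = 3: row 1 has {5,6,7,8}; col 4 has {1,2,4,8,9}; box has {4,5,7,9} → only 3 remains.
(3,4) = 6: row 3 has {7}; col 4 has {1,2,3,4,8,9}; box has {3,4,5,7,9} → only 6 remains.
(3,5) = 2: row 3 has {6,7}; col 5 has {1,4,5,6,7,8,9}; box has {3,4,5,6,7,9} → only 2 remains.
(4,4) = 5: row 4 has {1}; col 4 has {1,2,3,4,6,8,9}; box has {1,2,4,7,8} → only 5 remains.
(5,7) = 1: row 5 has {2,3,4,5,8}; col 7 has {4,6,7,9}; box has {3,5,9} → only 1 remains.
(6,5) = 3: row 6 has {4,7,8,9}; col 5 has {1,2,4,5,6,7,8,9}; box has {1,2,4,5,7,8} → only 3 remains.
(6,9) = 6: row 6 has {3,4,7,8,9}; col 9 has {2,3,9}; box has {1,3,5,9} → only 6 remains.
(7,4) = 7: row 7 has {4,6,8,9}; col 4 has {1,2,3,4,5,6,8,9}; box has {1,4,6,8,9} → only 7 remains.
(7,8) = 1: row 7 has {4,6,7,8,9}; col 8 has {3,5,8}; box has {2,3,4,6,9} → only 1 remains.
(8,6) = 5: row 8 has {2,3,4,6,8,9}; col 6 has {4,7}; box has {1,4,6,7,8,9} → only 5 remains.
(8,8) = 7: row 8 has {2,3,4,5,6,8,9}; col 8 has {1,3,5,8}; box has {1,2,3,4,6,9} → only 7 remains.
(9,6) = 2: row 9 has {1,3,4,7}; col 6 has {4,5,7}; box has {1,4,5,6,7,8,9} → only 2 remains.
(1,6) = 1: row 1 has {3,5,6,7,8}; col 6 has {2,4,5,7}; box has {2,3,4,5,6,7,9} → only 1 remains.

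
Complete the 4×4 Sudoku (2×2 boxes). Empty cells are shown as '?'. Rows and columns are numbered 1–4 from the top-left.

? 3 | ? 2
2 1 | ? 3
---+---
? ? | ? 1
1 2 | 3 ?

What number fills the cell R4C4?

4

R1C1 = 4: row 1 has {2,3}; col 1 has {1,2}; box has {1,2,3} → only 4 remains.
R1C3 = 1: row 1 has {2,3,4}; col 3 has {3}; box has {2,3} → only 1 remains.
R2C3 = 4: row 2 has {1,2,3}; col 3 has {1,3}; box has {1,2,3} → only 4 remains.
R3C1 = 3: row 3 has {1}; col 1 has {1,2,4}; box has {1,2} → only 3 remains.
R3C2 = 4: row 3 has {1,3}; col 2 has {1,2,3}; box has {1,2,3} → only 4 remains.
R3C3 = 2: row 3 has {1,3,4}; col 3 has {1,3,4}; box has {1,3} → only 2 remains.
R4C4 = 4: row 4 has {1,2,3}; col 4 has {1,2,3}; box has {1,2,3} → only 4 remains.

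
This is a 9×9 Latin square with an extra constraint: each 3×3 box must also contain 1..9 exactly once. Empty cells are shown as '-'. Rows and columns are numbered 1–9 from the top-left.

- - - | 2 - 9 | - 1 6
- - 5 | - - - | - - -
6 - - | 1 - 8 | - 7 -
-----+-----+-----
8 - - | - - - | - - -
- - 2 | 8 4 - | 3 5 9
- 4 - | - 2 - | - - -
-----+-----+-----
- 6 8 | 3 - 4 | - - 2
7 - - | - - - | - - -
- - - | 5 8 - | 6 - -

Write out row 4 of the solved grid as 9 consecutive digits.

856913724

row 5, column 1 = 1: row 5 has {2,3,4,5,8,9}; col 1 has {6,7,8}; box has {2,4,8} → only 1 remains.
row 5, column 2 = 7: row 5 has {1,2,3,4,5,8,9}; col 2 has {4,6}; box has {1,2,4,8} → only 7 remains.
row 5, column 6 = 6: row 5 has {1,2,3,4,5,7,8,9}; col 6 has {4,8,9}; box has {2,4,8} → only 6 remains.
row 7, column 8 = 9: row 7 has {2,3,4,6,8}; col 8 has {1,5,7}; box has {2,6} → only 9 remains.
row 7, column 1 = 5: row 7 has {2,3,4,6,8,9}; col 1 has {1,6,7,8}; box has {6,7,8} → only 5 remains.
row 2, column 2 = 1: in row 2, 1 can only go here (every other open cell in that row sees a 1).
row 6, column 6 = 5: in row 6, 5 can only go here (every other open cell in that row sees a 5).
row 4, column 2 = 5: in row 4, 5 can only go here (every other open cell in that row sees a 5).
row 1, column 2 = 8: in column 2, 8 can only go here (every other open cell in that column sees an 8).
row 1, column 3 = 7: in column 3, 7 can only go here (every other open cell in that column sees a 7).
row 2, column 4 = 4: in column 4, 4 can only go here (every other open cell in that column sees a 4).
row 2, column 5 = 6: in row 2, 6 can only go here (every other open cell in that row sees a 6).
row 2, column 6 = 7: in row 2, 7 can only go here (every other open cell in that row sees a 7).
row 8, column 4 = 6: in row 8, 6 can only go here (every other open cell in that row sees a 6).
row 9, column 9 = 7: in row 9, 7 can only go here (every other open cell in that row sees a 7).
row 7, column 7 = 1: row 7 has {2,3,4,5,6,8,9}; col 7 has {3,6}; box has {2,6,7,9} → only 1 remains.
row 7, column 5 = 7: row 7 has {1,2,3,4,5,6,8,9}; col 5 has {2,4,6,8}; box has {3,4,5,6,8} → only 7 remains.
row 6, column 9 = 1: in row 6, 1 can only go here (every other open cell in that row sees a 1).
row 4, column 9 = 4: row 4 has {5,8}; col 9 has {1,2,6,7,9}; box has {1,3,5,9} → only 4 remains.
row 4, column 6 = 3: in column 6, 3 can only go here (every other open cell in that column sees a 3).
row 4, column 5 = 1: in row 4, 1 can only go here (every other open cell in that row sees a 1).
row 8, column 5 = 9: row 8 has {6,7}; col 5 has {1,2,4,6,7,8}; box has {3,4,5,6,7,8} → only 9 remains.
Singles propagation stalls before every target cell is settled. Branch on row 1, column 1 (candidates {3,4}).
  Try row 1, column 1 = 4: this forces row 1, column 7=5, row 3, column 9=3, row 1, column 5=3, row 2, column 9=8, row 3, column 3=9, row 3, column 5=5, row 4, column 3=6, row 4, column 8=2; then row 2, column 8 has no candidate left — contradiction.
So row 1, column 1 = 3.
row 1, column 5 = 5 (sole candidate).
row 1, column 7 = 4 (sole candidate).
row 3, column 5 = 3 (sole candidate).
row 3, column 9 = 5 (sole candidate).
row 6, column 1 = 9 (sole candidate).
row 6, column 4 = 7 (sole candidate).
row 6, column 7 = 8 (sole candidate).
row 6, column 8 = 6 (sole candidate).
row 8, column 7 = 5 (sole candidate).
row 2, column 1 = 2 (sole candidate).
row 2, column 7 = 9 (sole candidate).
row 3, column 2 = 9 (sole candidate).
row 3, column 3 = 4 (sole candidate).
row 3, column 7 = 2 (sole candidate).
row 4, column 3 = 6: row 4 has {1,3,4,5,8}; col 3 has {2,4,5,7,8}; box has {1,2,4,5,7,8,9} → only 6 remains.
row 4, column 4 = 9: row 4 has {1,3,4,5,6,8}; col 4 has {1,2,3,4,5,6,7,8}; box has {1,2,3,4,5,6,7,8} → only 9 remains.
row 4, column 7 = 7: row 4 has {1,3,4,5,6,8,9}; col 7 has {1,2,3,4,5,6,8,9}; box has {1,3,4,5,6,8,9} → only 7 remains.
row 4, column 8 = 2: row 4 has {1,3,4,5,6,7,8,9}; col 8 has {1,5,6,7,9}; box has {1,3,4,5,6,7,8,9} → only 2 remains.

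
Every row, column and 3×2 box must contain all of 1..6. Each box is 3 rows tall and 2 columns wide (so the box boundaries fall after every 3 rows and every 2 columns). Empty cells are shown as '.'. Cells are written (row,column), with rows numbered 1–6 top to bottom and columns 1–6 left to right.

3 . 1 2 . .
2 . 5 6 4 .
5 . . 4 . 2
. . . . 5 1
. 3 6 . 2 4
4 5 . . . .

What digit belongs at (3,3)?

3

(1,5) = 6 (sole candidate).
(1,6) = 5 (sole candidate).
(2,2) = 1 (sole candidate).
(2,6) = 3 (sole candidate).
(3,2) = 6 (sole candidate).
(3,3) = 3: row 3 has {2,4,5,6}; col 3 has {1,5,6}; box has {1,2,4,5,6} → only 3 remains.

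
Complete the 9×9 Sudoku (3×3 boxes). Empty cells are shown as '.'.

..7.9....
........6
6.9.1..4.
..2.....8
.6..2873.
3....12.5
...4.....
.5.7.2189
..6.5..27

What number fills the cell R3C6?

7

R7C9 = 3: row 7 has {4}; col 9 has {5,6,7,8,9}; box has {1,2,7,8,9} → only 3 remains.
R8C1 = 4: row 8 has {1,2,5,7,8,9}; col 1 has {3,6}; box has {5,6} → only 4 remains.
R8C3 = 3: row 8 has {1,2,4,5,7,8,9}; col 3 has {2,6,7,9}; box has {4,5,6} → only 3 remains.
R8C5 = 6: row 8 has {1,2,3,4,5,7,8,9}; col 5 has {1,2,5,9}; box has {2,4,5,7} → only 6 remains.
R9C7 = 4: row 9 has {2,5,6,7}; col 7 has {1,2,7}; box has {1,2,3,7,8,9} → only 4 remains.
R3C9 = 2: row 3 has {1,4,6,9}; col 9 has {3,5,6,7,8,9}; box has {4,6} → only 2 remains.
R7C5 = 8: row 7 has {3,4}; col 5 has {1,2,5,6,9}; box has {2,4,5,6,7} → only 8 remains.
R7C6 = 9: row 7 has {3,4,8}; col 6 has {1,2,8}; box has {2,4,5,6,7,8} → only 9 remains.
R9C6 = 3: row 9 has {2,4,5,6,7}; col 6 has {1,2,8,9}; box has {2,4,5,6,7,8,9} → only 3 remains.
R1C9 = 1: row 1 has {7,9}; col 9 has {2,3,5,6,7,8,9}; box has {2,4,6} → only 1 remains.
R5C9 = 4: row 5 has {2,3,6,7,8}; col 9 has {1,2,3,5,6,7,8,9}; box has {2,3,5,7,8} → only 4 remains.
R7C3 = 1: row 7 has {3,4,8,9}; col 3 has {2,3,6,7,9}; box has {3,4,5,6} → only 1 remains.
R9C4 = 1: row 9 has {2,3,4,5,6,7}; col 4 has {4,7}; box has {2,3,4,5,6,7,8,9} → only 1 remains.
R1C8 = 5: row 1 has {1,7,9}; col 8 has {2,3,4,8}; box has {1,2,4,6} → only 5 remains.
R5C3 = 5: row 5 has {2,3,4,6,7,8}; col 3 has {1,2,3,6,7,9}; box has {2,3,6} → only 5 remains.
R5C4 = 9: row 5 has {2,3,4,5,6,7,8}; col 4 has {1,4,7}; box has {1,2,8} → only 9 remains.
R6C4 = 6: row 6 has {1,2,3,5}; col 4 has {1,4,7,9}; box has {1,2,8,9} → only 6 remains.
R6C8 = 9: row 6 has {1,2,3,5,6}; col 8 has {2,3,4,5,8}; box has {2,3,4,5,7,8} → only 9 remains.
R7C8 = 6: row 7 has {1,3,4,8,9}; col 8 has {2,3,4,5,8,9}; box has {1,2,3,4,7,8,9} → only 6 remains.
R2C8 = 7: row 2 has {6}; col 8 has {2,3,4,5,6,8,9}; box has {1,2,4,5,6} → only 7 remains.
R4C7 = 6: row 4 has {2,8}; col 7 has {1,2,4,7}; box has {2,3,4,5,7,8,9} → only 6 remains.
R4C8 = 1: row 4 has {2,6,8}; col 8 has {2,3,4,5,6,7,8,9}; box has {2,3,4,5,6,7,8,9} → only 1 remains.
R5C1 = 1: row 5 has {2,3,4,5,6,7,8,9}; col 1 has {3,4,6}; box has {2,3,5,6} → only 1 remains.
R7C7 = 5: row 7 has {1,3,4,6,8,9}; col 7 has {1,2,4,6,7}; box has {1,2,3,4,6,7,8,9} → only 5 remains.
R1C6 = 6: in row 1, 6 can only go here (every other open cell in that row sees a 6).
R1C2 = 4: in row 1, 4 can only go here (every other open cell in that row sees a 4).
R2C3 = 8: row 2 has {6,7}; col 3 has {1,2,3,5,6,7,9}; box has {4,6,7,9} → only 8 remains.
R3C2 = 3: row 3 has {1,2,4,6,9}; col 2 has {4,5,6}; box has {4,6,7,8,9} → only 3 remains.
R3C7 = 8: row 3 has {1,2,3,4,6,9}; col 7 has {1,2,4,5,6,7}; box has {1,2,4,5,6,7} → only 8 remains.
R6C3 = 4: row 6 has {1,2,3,5,6,9}; col 3 has {1,2,3,5,6,7,8,9}; box has {1,2,3,5,6} → only 4 remains.
R6C5 = 7: row 6 has {1,2,3,4,5,6,9}; col 5 has {1,2,5,6,8,9}; box has {1,2,6,8,9} → only 7 remains.
R1C1 = 2: row 1 has {1,4,5,6,7,9}; col 1 has {1,3,4,6}; box has {3,4,6,7,8,9} → only 2 remains.
R1C7 = 3: row 1 has {1,2,4,5,6,7,9}; col 7 has {1,2,4,5,6,7,8}; box has {1,2,4,5,6,7,8} → only 3 remains.
R2C1 = 5: row 2 has {6,7,8}; col 1 has {1,2,3,4,6}; box has {2,3,4,6,7,8,9} → only 5 remains.
R2C2 = 1: row 2 has {5,6,7,8}; col 2 has {3,4,5,6}; box has {2,3,4,5,6,7,8,9} → only 1 remains.
R2C6 = 4: row 2 has {1,5,6,7,8}; col 6 has {1,2,3,6,8,9}; box has {1,6,9} → only 4 remains.
R2C7 = 9: row 2 has {1,4,5,6,7,8}; col 7 has {1,2,3,4,5,6,7,8}; box has {1,2,3,4,5,6,7,8} → only 9 remains.
R3C4 = 5: row 3 has {1,2,3,4,6,8,9}; col 4 has {1,4,6,7,9}; box has {1,4,6,9} → only 5 remains.
R3C6 = 7: row 3 has {1,2,3,4,5,6,8,9}; col 6 has {1,2,3,4,6,8,9}; box has {1,4,5,6,9} → only 7 remains.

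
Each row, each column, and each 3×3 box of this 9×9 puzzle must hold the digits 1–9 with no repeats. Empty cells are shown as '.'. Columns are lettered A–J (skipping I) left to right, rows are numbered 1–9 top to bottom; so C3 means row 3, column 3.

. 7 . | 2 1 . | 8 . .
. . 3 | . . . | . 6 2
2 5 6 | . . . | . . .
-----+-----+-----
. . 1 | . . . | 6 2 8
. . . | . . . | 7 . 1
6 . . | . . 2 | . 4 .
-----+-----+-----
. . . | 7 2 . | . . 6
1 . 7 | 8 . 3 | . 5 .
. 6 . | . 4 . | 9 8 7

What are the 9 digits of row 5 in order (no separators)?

425638791

J8 = 4: row 8 has {1,3,5,7,8}; col 9 has {1,2,6,7,8}; box has {5,6,7,8,9} → only 4 remains.
G8 = 2: row 8 has {1,3,4,5,7,8}; col 7 has {6,7,8,9}; box has {4,5,6,7,8,9} → only 2 remains.
B8 = 9: row 8 has {1,2,3,4,5,7,8}; col 2 has {5,6,7}; box has {1,6,7} → only 9 remains.
E8 = 6: row 8 has {1,2,3,4,5,7,8,9}; col 5 has {1,2,4}; box has {2,3,4,7,8} → only 6 remains.
F1 = 6: in row 1, 6 can only go here (every other open cell in that row sees a 6).
J1 = 5: in row 1, 5 can only go here (every other open cell in that row sees a 5).
H1 = 3: in row 1, 3 can only go here (every other open cell in that row sees a 3).
J3 = 9: row 3 has {2,5,6}; col 9 has {1,2,4,5,6,7,8}; box has {2,3,5,6,8} → only 9 remains.
H5 = 9: row 5 has {1,7}; col 8 has {2,3,4,5,6,8}; box has {1,2,4,6,7,8} → only 9 remains.
J6 = 3: row 6 has {2,4,6}; col 9 has {1,2,4,5,6,7,8,9}; box has {1,2,4,6,7,8,9} → only 3 remains.
H7 = 1: row 7 has {2,6,7}; col 8 has {2,3,4,5,6,8,9}; box has {2,4,5,6,7,8,9} → only 1 remains.
H3 = 7: row 3 has {2,5,6,9}; col 8 has {1,2,3,4,5,6,8,9}; box has {2,3,5,6,8,9} → only 7 remains.
B6 = 8: row 6 has {2,3,4,6}; col 2 has {5,6,7,9}; box has {1,6} → only 8 remains.
G6 = 5: row 6 has {2,3,4,6,8}; col 7 has {2,6,7,8,9}; box has {1,2,3,4,6,7,8,9} → only 5 remains.
G7 = 3: row 7 has {1,2,6,7}; col 7 has {2,5,6,7,8,9}; box has {1,2,4,5,6,7,8,9} → only 3 remains.
C6 = 9: row 6 has {2,3,4,5,6,8}; col 3 has {1,3,6,7}; box has {1,6,8} → only 9 remains.
D6 = 1: row 6 has {2,3,4,5,6,8,9}; col 4 has {2,7,8}; box has {2} → only 1 remains.
E6 = 7: row 6 has {1,2,3,4,5,6,8,9}; col 5 has {1,2,4,6}; box has {1,2} → only 7 remains.
B7 = 4: row 7 has {1,2,3,6,7}; col 2 has {5,6,7,8,9}; box has {1,6,7,9} → only 4 remains.
D9 = 5: row 9 has {4,6,7,8,9}; col 4 has {1,2,7,8}; box has {2,3,4,6,7,8} → only 5 remains.
F9 = 1: row 9 has {4,5,6,7,8,9}; col 6 has {2,3,6}; box has {2,3,4,5,6,7,8} → only 1 remains.
C1 = 4: row 1 has {1,2,3,5,6,7,8}; col 3 has {1,3,6,7,9}; box has {2,3,5,6,7} → only 4 remains.
B2 = 1: row 2 has {2,3,6}; col 2 has {4,5,6,7,8,9}; box has {2,3,4,5,6,7} → only 1 remains.
G2 = 4: row 2 has {1,2,3,6}; col 7 has {2,3,5,6,7,8,9}; box has {2,3,5,6,7,8,9} → only 4 remains.
G3 = 1: row 3 has {2,5,6,7,9}; col 7 has {2,3,4,5,6,7,8,9}; box has {2,3,4,5,6,7,8,9} → only 1 remains.
B4 = 3: row 4 has {1,2,6,8}; col 2 has {1,4,5,6,7,8,9}; box has {1,6,8,9} → only 3 remains.
B5 = 2: row 5 has {1,7,9}; col 2 has {1,3,4,5,6,7,8,9}; box has {1,3,6,8,9} → only 2 remains.
C5 = 5: row 5 has {1,2,7,9}; col 3 has {1,3,4,6,7,9}; box has {1,2,3,6,8,9} → only 5 remains.
C7 = 8: row 7 has {1,2,3,4,6,7}; col 3 has {1,3,4,5,6,7,9}; box has {1,4,6,7,9} → only 8 remains.
F7 = 9: row 7 has {1,2,3,4,6,7,8}; col 6 has {1,2,3,6}; box has {1,2,3,4,5,6,7,8} → only 9 remains.
A9 = 3: row 9 has {1,4,5,6,7,8,9}; col 1 has {1,2,6}; box has {1,4,6,7,8,9} → only 3 remains.
C9 = 2: row 9 has {1,3,4,5,6,7,8,9}; col 3 has {1,3,4,5,6,7,8,9}; box has {1,3,4,6,7,8,9} → only 2 remains.
A1 = 9: row 1 has {1,2,3,4,5,6,7,8}; col 1 has {1,2,3,6}; box has {1,2,3,4,5,6,7} → only 9 remains.
A2 = 8: row 2 has {1,2,3,4,6}; col 1 has {1,2,3,6,9}; box has {1,2,3,4,5,6,7,9} → only 8 remains.
D2 = 9: row 2 has {1,2,3,4,6,8}; col 4 has {1,2,5,7,8}; box has {1,2,6} → only 9 remains.
E2 = 5: row 2 has {1,2,3,4,6,8,9}; col 5 has {1,2,4,6,7}; box has {1,2,6,9} → only 5 remains.
F2 = 7: row 2 has {1,2,3,4,5,6,8,9}; col 6 has {1,2,3,6,9}; box has {1,2,5,6,9} → only 7 remains.
D4 = 4: row 4 has {1,2,3,6,8}; col 4 has {1,2,5,7,8,9}; box has {1,2,7} → only 4 remains.
E4 = 9: row 4 has {1,2,3,4,6,8}; col 5 has {1,2,4,5,6,7}; box has {1,2,4,7} → only 9 remains.
F4 = 5: row 4 has {1,2,3,4,6,8,9}; col 6 has {1,2,3,6,7,9}; box has {1,2,4,7,9} → only 5 remains.
A5 = 4: row 5 has {1,2,5,7,9}; col 1 has {1,2,3,6,8,9}; box has {1,2,3,5,6,8,9} → only 4 remains.
F5 = 8: row 5 has {1,2,4,5,7,9}; col 6 has {1,2,3,5,6,7,9}; box has {1,2,4,5,7,9} → only 8 remains.
A7 = 5: row 7 has {1,2,3,4,6,7,8,9}; col 1 has {1,2,3,4,6,8,9}; box has {1,2,3,4,6,7,8,9} → only 5 remains.
D3 = 3: row 3 has {1,2,5,6,7,9}; col 4 has {1,2,4,5,7,8,9}; box has {1,2,5,6,7,9} → only 3 remains.
E3 = 8: row 3 has {1,2,3,5,6,7,9}; col 5 has {1,2,4,5,6,7,9}; box has {1,2,3,5,6,7,9} → only 8 remains.
F3 = 4: row 3 has {1,2,3,5,6,7,8,9}; col 6 has {1,2,3,5,6,7,8,9}; box has {1,2,3,5,6,7,8,9} → only 4 remains.
A4 = 7: row 4 has {1,2,3,4,5,6,8,9}; col 1 has {1,2,3,4,5,6,8,9}; box has {1,2,3,4,5,6,8,9} → only 7 remains.
D5 = 6: row 5 has {1,2,4,5,7,8,9}; col 4 has {1,2,3,4,5,7,8,9}; box has {1,2,4,5,7,8,9} → only 6 remains.
E5 = 3: row 5 has {1,2,4,5,6,7,8,9}; col 5 has {1,2,4,5,6,7,8,9}; box has {1,2,4,5,6,7,8,9} → only 3 remains.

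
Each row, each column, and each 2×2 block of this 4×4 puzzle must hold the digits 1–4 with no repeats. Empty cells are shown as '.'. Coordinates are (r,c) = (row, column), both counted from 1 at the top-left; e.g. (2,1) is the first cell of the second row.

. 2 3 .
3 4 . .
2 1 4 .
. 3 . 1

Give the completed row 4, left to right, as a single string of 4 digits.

(1,1) = 1: row 1 has {2,3}; col 1 has {2,3}; box has {2,3,4} → only 1 remains.
(1,4) = 4: row 1 has {1,2,3}; col 4 has {1}; box has {3} → only 4 remains.
(2,4) = 2: row 2 has {3,4}; col 4 has {1,4}; box has {3,4} → only 2 remains.
(3,4) = 3: row 3 has {1,2,4}; col 4 has {1,2,4}; box has {1,4} → only 3 remains.
(4,1) = 4: row 4 has {1,3}; col 1 has {1,2,3}; box has {1,2,3} → only 4 remains.
(4,3) = 2: row 4 has {1,3,4}; col 3 has {3,4}; box has {1,3,4} → only 2 remains.

4321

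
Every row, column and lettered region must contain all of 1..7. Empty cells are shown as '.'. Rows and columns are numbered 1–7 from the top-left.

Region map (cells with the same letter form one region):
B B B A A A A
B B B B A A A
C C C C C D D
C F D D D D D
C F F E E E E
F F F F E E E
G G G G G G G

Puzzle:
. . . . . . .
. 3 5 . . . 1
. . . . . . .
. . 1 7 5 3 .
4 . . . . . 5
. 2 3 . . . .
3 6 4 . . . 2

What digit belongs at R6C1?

5

R4C2 = 4: row 4 has {1,3,5,7}; col 2 has {2,3,6}; region has {2,3} → only 4 remains.
R4C7 = 6: row 4 has {1,3,4,5,7}; col 7 has {1,2,5}; region has {1,3,5,7} → only 6 remains.
R3C7 = 4: row 3 has {}; col 7 has {1,2,5,6}; region has {1,3,5,6,7} → only 4 remains.
R4C1 = 2: row 4 has {1,3,4,5,6,7}; col 1 has {3,4}; region has {4} → only 2 remains.
R6C7 = 7: row 6 has {2,3}; col 7 has {1,2,4,5,6}; region has {5} → only 7 remains.
R1C7 = 3: row 1 has {}; col 7 has {1,2,4,5,6,7}; region has {1} → only 3 remains.
R3C6 = 2: row 3 has {4}; col 6 has {3}; region has {1,3,4,5,6,7} → only 2 remains.
R3C2 = 5: in column 2, 5 can only go here (every other open cell in that column sees a 5).
R6C1 = 5: in column 1, 5 can only go here (every other open cell in that column sees a 5).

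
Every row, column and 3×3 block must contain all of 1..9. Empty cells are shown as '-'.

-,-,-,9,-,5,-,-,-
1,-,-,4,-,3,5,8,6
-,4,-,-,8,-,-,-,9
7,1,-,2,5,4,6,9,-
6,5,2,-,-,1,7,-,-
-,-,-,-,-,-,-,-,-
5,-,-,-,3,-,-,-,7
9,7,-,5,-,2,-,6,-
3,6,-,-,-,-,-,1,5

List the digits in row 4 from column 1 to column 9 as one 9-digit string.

713254698

r3c1 = 2 (sole candidate).
r5c5 = 9 (sole candidate).
r1c1 = 8 (sole candidate).
r1c2 = 3 (sole candidate).
r2c2 = 9 (sole candidate).
r2c3 = 7 (sole candidate).
r2c5 = 2 (sole candidate).
r6c1 = 4 (sole candidate).
r6c2 = 8 (sole candidate).
r7c2 = 2 (sole candidate).
r7c8 = 4 (sole candidate).
r1c3 = 6 (sole candidate).
r3c3 = 5 (sole candidate).
r4c3 = 3: row 4 has {1,2,4,5,6,7,9}; col 3 has {2,5,6,7}; box has {1,2,4,5,6,7,8} → only 3 remains.
r4c9 = 8: row 4 has {1,2,3,4,5,6,7,9}; col 9 has {5,6,7,9}; box has {6,7,9} → only 8 remains.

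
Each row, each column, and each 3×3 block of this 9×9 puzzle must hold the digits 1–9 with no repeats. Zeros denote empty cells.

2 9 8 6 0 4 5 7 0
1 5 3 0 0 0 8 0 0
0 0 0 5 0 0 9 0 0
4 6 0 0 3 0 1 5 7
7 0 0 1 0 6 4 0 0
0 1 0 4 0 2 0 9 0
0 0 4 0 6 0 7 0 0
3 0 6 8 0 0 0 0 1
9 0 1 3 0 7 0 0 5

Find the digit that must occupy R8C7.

R1C5 = 1 (sole candidate).
R1C9 = 3 (sole candidate).
R2C6 = 9 (sole candidate).
R3C1 = 6 (sole candidate).
R3C3 = 7 (sole candidate).
R4C4 = 9 (sole candidate).
R4C6 = 8 (sole candidate).
R5C5 = 5 (sole candidate).
R6C3 = 5 (sole candidate).
R6C5 = 7 (sole candidate).
R7C4 = 2 (sole candidate).
R8C6 = 5 (sole candidate).
R8C7 = 2: row 8 has {1,3,5,6,8}; col 7 has {1,4,5,7,8,9}; box has {1,5,7} → only 2 remains.

2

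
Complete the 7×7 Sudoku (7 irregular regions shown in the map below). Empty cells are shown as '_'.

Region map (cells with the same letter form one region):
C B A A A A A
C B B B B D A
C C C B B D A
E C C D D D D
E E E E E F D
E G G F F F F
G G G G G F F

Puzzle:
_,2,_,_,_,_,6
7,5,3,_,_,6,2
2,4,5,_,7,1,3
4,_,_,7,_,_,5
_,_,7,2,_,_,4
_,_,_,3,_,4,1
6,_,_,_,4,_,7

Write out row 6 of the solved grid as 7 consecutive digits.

R2C5 = 1 (sole candidate).
R3C4 = 6 (sole candidate).
R5C6 = 5 (sole candidate).
R6C1 = 5: row 6 has {1,3,4}; col 1 has {2,4,6,7}; region has {2,4,7} → only 5 remains.
R6C2 = 7: row 6 has {1,3,4,5}; col 2 has {2,4,5}; region has {4,6} → only 7 remains.
R6C3 = 2: row 6 has {1,3,4,5,7}; col 3 has {3,5,7}; region has {4,6,7} → only 2 remains.
R6C5 = 6: row 6 has {1,2,3,4,5,7}; col 5 has {1,4,7}; region has {1,3,4,5,7} → only 6 remains.

5723641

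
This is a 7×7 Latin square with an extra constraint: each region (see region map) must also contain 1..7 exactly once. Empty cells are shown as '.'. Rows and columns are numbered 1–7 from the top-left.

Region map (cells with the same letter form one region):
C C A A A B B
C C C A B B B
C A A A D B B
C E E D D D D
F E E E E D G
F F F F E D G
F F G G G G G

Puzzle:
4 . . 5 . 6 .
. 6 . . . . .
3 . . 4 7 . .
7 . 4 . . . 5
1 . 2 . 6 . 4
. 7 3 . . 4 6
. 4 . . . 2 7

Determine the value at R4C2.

R5C6 = 3 (sole candidate).
R6C4 = 2 (sole candidate).
R4C6 = 1 (sole candidate).
R5C2 = 5 (sole candidate).
R5C4 = 7 (sole candidate).
R6C1 = 5 (sole candidate).
R6C5 = 1 (sole candidate).
R7C1 = 6 (sole candidate).
R2C1 = 2 (sole candidate).
R3C6 = 5 (sole candidate).
R4C2 = 3: row 4 has {1,4,5,7}; col 2 has {4,5,6,7}; region has {1,2,4,5,6,7} → only 3 remains.

3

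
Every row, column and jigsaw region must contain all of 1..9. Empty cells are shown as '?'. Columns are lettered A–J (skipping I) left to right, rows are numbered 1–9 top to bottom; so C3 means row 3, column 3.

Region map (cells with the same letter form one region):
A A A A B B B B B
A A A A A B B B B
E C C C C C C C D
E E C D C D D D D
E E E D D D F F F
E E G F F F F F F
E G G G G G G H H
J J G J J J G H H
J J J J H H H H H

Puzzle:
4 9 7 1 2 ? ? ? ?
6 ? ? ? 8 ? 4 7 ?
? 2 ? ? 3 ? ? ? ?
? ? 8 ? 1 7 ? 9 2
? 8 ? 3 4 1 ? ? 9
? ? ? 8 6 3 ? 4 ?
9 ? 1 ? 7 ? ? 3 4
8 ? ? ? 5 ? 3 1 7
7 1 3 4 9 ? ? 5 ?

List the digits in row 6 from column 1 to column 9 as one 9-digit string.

279863145

H3 = 6 (sole candidate).
H5 = 2 (sole candidate).
B8 = 6 (sole candidate).
H1 = 8 (sole candidate).
A5 = 5 (sole candidate).
C5 = 6 (sole candidate).
G5 = 7 (sole candidate).
B6 = 7: row 6 has {3,4,6,8}; col 2 has {1,2,6,8,9}; region has {5,6,8,9} → only 7 remains.
B7 = 5 (sole candidate).
B2 = 3 (sole candidate).
A3 = 1 (sole candidate).
A4 = 3 (sole candidate).
B4 = 4 (sole candidate).
A6 = 2: row 6 has {3,4,6,7,8}; col 1 has {1,3,4,5,6,7,8,9}; region has {1,3,4,5,6,7,8,9} → only 2 remains.
C6 = 9: row 6 has {2,3,4,6,7,8}; col 3 has {1,3,6,7,8}; region has {1,3,5,7} → only 9 remains.
J1 = 3 (hidden single in row 1).
J2 = 1 (hidden single in row 2).
F2 = 9 (hidden single in row 2).
J6 = 5: row 6 has {2,3,4,6,7,8,9}; col 9 has {1,2,3,4,7,9}; region has {2,3,4,6,7,8,9} → only 5 remains.
F8 = 2 (sole candidate).
J3 = 8 (sole candidate).
G6 = 1: row 6 has {2,3,4,5,6,7,8,9}; col 7 has {3,4,7}; region has {2,3,4,5,6,7,8,9} → only 1 remains.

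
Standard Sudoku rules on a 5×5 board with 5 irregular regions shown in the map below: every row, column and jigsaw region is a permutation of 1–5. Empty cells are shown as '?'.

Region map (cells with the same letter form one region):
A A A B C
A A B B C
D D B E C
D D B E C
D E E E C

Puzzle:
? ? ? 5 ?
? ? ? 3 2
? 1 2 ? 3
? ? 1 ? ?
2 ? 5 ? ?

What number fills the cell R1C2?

2

R2C3 = 4 (sole candidate).
R3C4 = 4 (sole candidate).
R4C4 = 2 (sole candidate).
R5C2 = 3 (sole candidate).
R5C4 = 1 (sole candidate).
R5C5 = 4 (sole candidate).
R1C3 = 3 (sole candidate).
R1C5 = 1 (sole candidate).
R2C2 = 5 (sole candidate).
R3C1 = 5 (sole candidate).
R4C2 = 4 (sole candidate).
R4C5 = 5 (sole candidate).
R1C1 = 4 (sole candidate).
R1C2 = 2: row 1 has {1,3,4,5}; col 2 has {1,3,4,5}; region has {3,4,5} → only 2 remains.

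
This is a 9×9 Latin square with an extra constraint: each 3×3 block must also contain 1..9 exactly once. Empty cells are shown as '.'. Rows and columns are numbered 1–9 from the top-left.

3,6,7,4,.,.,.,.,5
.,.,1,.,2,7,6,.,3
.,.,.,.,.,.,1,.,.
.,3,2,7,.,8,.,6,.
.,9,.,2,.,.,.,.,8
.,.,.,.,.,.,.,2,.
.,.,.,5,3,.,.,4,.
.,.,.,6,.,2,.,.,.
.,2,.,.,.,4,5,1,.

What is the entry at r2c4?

9

r1c7 = 2 (hidden single in row 1).
r3c1 = 2 (hidden single in row 3).
r7c9 = 2 (hidden single in row 7).
r9c3 = 3 (hidden single in row 9).
r6c4 = 1 (hidden single in column 4).
r5c1 = 1 (hidden single in row 5).
r4c9 = 1 (hidden single in row 4).
r3c4 = 3 (hidden single in column 4).
r5c8 = 5 (hidden single in column 8).
r5c7 = 7 (hidden single in row 5).
r5c6 = 3 (hidden single in row 5).
r6c7 = 3 (hidden single in row 6).
r8c8 = 3 (hidden single in row 8).
r4c7 = 4 (hidden single in column 7).
r4c1 = 5 (sole candidate).
r4c5 = 9 (sole candidate).
r6c9 = 9 (sole candidate).
r8c9 = 7 (sole candidate).
r9c9 = 6 (sole candidate).
r3c9 = 4 (sole candidate).
r2c2 = 5 (hidden single in row 2).
r3c2 = 8 (sole candidate).
r3c3 = 9 (sole candidate).
r3c8 = 7 (sole candidate).
r2c1 = 4 (sole candidate).
r8c3 = 5 (hidden single in row 8).
r8c2 = 4 (hidden single in row 8).
r6c2 = 7 (sole candidate).
r7c2 = 1 (sole candidate).
r7c6 = 9 (sole candidate).
r7c7 = 8 (sole candidate).
r8c7 = 9 (sole candidate).
r9c4 = 8 (sole candidate).
r9c5 = 7 (sole candidate).
r1c6 = 1 (sole candidate).
r2c4 = 9: row 2 has {1,2,3,4,5,6,7}; col 4 has {1,2,3,4,5,6,7,8}; box has {1,2,3,4,7} → only 9 remains.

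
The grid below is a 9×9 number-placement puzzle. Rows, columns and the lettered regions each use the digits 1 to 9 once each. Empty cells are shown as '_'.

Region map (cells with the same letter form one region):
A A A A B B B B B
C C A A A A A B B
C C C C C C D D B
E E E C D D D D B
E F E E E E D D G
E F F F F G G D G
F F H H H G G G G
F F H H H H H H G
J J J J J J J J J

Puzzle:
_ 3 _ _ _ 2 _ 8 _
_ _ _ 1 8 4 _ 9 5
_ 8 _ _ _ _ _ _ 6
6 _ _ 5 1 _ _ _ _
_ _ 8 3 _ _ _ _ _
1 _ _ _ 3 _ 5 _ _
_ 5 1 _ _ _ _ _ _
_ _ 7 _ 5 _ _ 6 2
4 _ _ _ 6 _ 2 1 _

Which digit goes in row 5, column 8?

row 2, column 1 = 3 (hidden single in row 2).
row 3, column 6 = 1 (hidden single in row 3).
row 3, column 8 = 5 (hidden single in row 3).
row 3, column 7 = 3 (hidden single in row 3).
row 4, column 9 = 3 (hidden single in row 4).
row 8, column 2 = 1 (hidden single in row 8).
row 8, column 6 = 3 (hidden single in row 8).
row 5, column 9 = 1 (hidden single in row 5).
row 1, column 7 = 1 (hidden single in row 1).
row 7, column 8 = 3 (hidden single in row 7).
row 9, column 3 = 3 (hidden single in row 9).
row 9, column 6 = 5 (hidden single in row 9).
row 5, column 1 = 5 (hidden single in row 5).
row 1, column 3 = 5 (hidden single in row 1).
row 1, column 4 = 6 (hidden single in row 1).
row 2, column 3 = 2 (sole candidate).
row 2, column 7 = 7 (sole candidate).
row 1, column 1 = 9 (sole candidate).
row 2, column 2 = 6 (sole candidate).
row 8, column 1 = 8 (sole candidate).
row 5, column 7 = 6 (hidden single in row 5).
row 7, column 6 = 6 (hidden single in row 7).
row 6, column 3 = 6 (hidden single in row 6).
row 7, column 4 = 8 (hidden single in region H).
row 9, column 9 = 8 (hidden single in row 9).
row 6, column 6 = 8 (hidden single in row 6).
row 4, column 7 = 8 (hidden single in row 4).
row 4, column 6 = 9 (hidden single in region D).
row 4, column 3 = 4 (sole candidate).
row 5, column 6 = 7 (sole candidate).
row 3, column 3 = 9 (sole candidate).
row 4, column 2 = 2 (sole candidate).
row 4, column 8 = 7 (sole candidate).
row 5, column 5 = 9 (sole candidate).
row 5, column 2 = 4 (sole candidate).
row 5, column 8 = 2: row 5 has {1,3,4,5,6,7,8,9}; col 8 has {1,3,5,6,7,8,9}; region has {1,3,5,6,7,8,9} → only 2 remains.

2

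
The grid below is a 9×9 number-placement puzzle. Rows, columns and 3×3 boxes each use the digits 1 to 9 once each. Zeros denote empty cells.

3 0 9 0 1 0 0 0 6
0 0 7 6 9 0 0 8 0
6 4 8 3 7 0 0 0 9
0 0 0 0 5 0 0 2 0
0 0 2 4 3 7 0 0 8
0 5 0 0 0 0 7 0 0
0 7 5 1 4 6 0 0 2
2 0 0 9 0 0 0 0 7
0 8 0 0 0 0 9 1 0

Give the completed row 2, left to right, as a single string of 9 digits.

R1C2 = 2 (sole candidate).
R2C2 = 1: row 2 has {6,7,8,9}; col 2 has {2,4,5,7,8}; box has {2,3,4,6,7,8,9} → only 1 remains.
R3C8 = 5 (sole candidate).
R4C4 = 8 (sole candidate).
R6C4 = 2 (sole candidate).
R6C5 = 6 (sole candidate).
R7C1 = 9 (sole candidate).
R7C8 = 3 (sole candidate).
R8C5 = 8 (sole candidate).
R9C1 = 4 (sole candidate).
R9C5 = 2 (sole candidate).
R9C9 = 5 (sole candidate).
R1C4 = 5 (sole candidate).
R1C7 = 4 (sole candidate).
R1C8 = 7 (sole candidate).
R2C1 = 5: row 2 has {1,6,7,8,9}; col 1 has {2,3,4,6,9}; box has {1,2,3,4,6,7,8,9} → only 5 remains.
R2C9 = 3: row 2 has {1,5,6,7,8,9}; col 9 has {2,5,6,7,8,9}; box has {4,5,6,7,8,9} → only 3 remains.
R3C6 = 2 (sole candidate).
R3C7 = 1 (sole candidate).
R5C1 = 1 (sole candidate).
R6C1 = 8 (sole candidate).
R7C7 = 8 (sole candidate).
R8C7 = 6 (sole candidate).
R8C8 = 4 (sole candidate).
R9C4 = 7 (sole candidate).
R9C6 = 3 (sole candidate).
R1C6 = 8 (sole candidate).
R2C6 = 4: row 2 has {1,3,5,6,7,8,9}; col 6 has {2,3,6,7,8}; box has {1,2,3,5,6,7,8,9} → only 4 remains.
R2C7 = 2: row 2 has {1,3,4,5,6,7,8,9}; col 7 has {1,4,6,7,8,9}; box has {1,3,4,5,6,7,8,9} → only 2 remains.

517694283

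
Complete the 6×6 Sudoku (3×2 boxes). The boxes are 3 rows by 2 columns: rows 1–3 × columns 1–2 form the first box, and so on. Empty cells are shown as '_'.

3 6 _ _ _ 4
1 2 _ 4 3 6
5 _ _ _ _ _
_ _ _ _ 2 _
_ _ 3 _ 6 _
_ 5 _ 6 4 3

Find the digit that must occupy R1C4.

1

R2C3 = 5: row 2 has {1,2,3,4,6}; col 3 has {3}; box has {4} → only 5 remains.
R3C2 = 4: row 3 has {5}; col 2 has {2,5,6}; box has {1,2,3,5,6} → only 4 remains.
R3C5 = 1: row 3 has {4,5}; col 5 has {2,3,4,6}; box has {3,4,6} → only 1 remains.
R3C6 = 2: row 3 has {1,4,5}; col 6 has {3,4,6}; box has {1,3,4,6} → only 2 remains.
R5C2 = 1: row 5 has {3,6}; col 2 has {2,4,5,6}; box has {5} → only 1 remains.
R5C6 = 5: row 5 has {1,3,6}; col 6 has {2,3,4,6}; box has {2,3,4,6} → only 5 remains.
R6C1 = 2: row 6 has {3,4,5,6}; col 1 has {1,3,5}; box has {1,5} → only 2 remains.
R6C3 = 1: row 6 has {2,3,4,5,6}; col 3 has {3,5}; box has {3,6} → only 1 remains.
R1C3 = 2: row 1 has {3,4,6}; col 3 has {1,3,5}; box has {4,5} → only 2 remains.
R1C4 = 1: row 1 has {2,3,4,6}; col 4 has {4,6}; box has {2,4,5} → only 1 remains.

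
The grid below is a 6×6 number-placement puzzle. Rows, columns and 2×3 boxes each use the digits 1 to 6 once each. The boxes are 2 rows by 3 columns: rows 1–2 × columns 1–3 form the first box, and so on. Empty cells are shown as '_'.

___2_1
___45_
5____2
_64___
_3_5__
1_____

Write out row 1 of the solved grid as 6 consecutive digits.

345261

row 3, column 2 = 1: row 3 has {2,5}; col 2 has {3,6}; box has {4,5,6} → only 1 remains.
row 3, column 3 = 3: row 3 has {1,2,5}; col 3 has {4}; box has {1,4,5,6} → only 3 remains.
row 3, column 4 = 6: row 3 has {1,2,3,5}; col 4 has {2,4,5}; box has {2} → only 6 remains.
row 3, column 5 = 4: row 3 has {1,2,3,5,6}; col 5 has {5}; box has {2,6} → only 4 remains.
row 4, column 1 = 2: row 4 has {4,6}; col 1 has {1,5}; box has {1,3,4,5,6} → only 2 remains.
row 6, column 4 = 3: row 6 has {1}; col 4 has {2,4,5,6}; box has {5} → only 3 remains.
row 2, column 2 = 2: row 2 has {4,5}; col 2 has {1,3,6}; box has {} → only 2 remains.
row 4, column 4 = 1: row 4 has {2,4,6}; col 4 has {2,3,4,5,6}; box has {2,4,6} → only 1 remains.
row 4, column 5 = 3: row 4 has {1,2,4,6}; col 5 has {4,5}; box has {1,2,4,6} → only 3 remains.
row 4, column 6 = 5: row 4 has {1,2,3,4,6}; col 6 has {1,2}; box has {1,2,3,4,6} → only 5 remains.
row 1, column 5 = 6: row 1 has {1,2}; col 5 has {3,4,5}; box has {1,2,4,5} → only 6 remains.
row 2, column 6 = 3: row 2 has {2,4,5}; col 6 has {1,2,5}; box has {1,2,4,5,6} → only 3 remains.
row 6, column 5 = 2: row 6 has {1,3}; col 5 has {3,4,5,6}; box has {3,5} → only 2 remains.
row 1, column 3 = 5: row 1 has {1,2,6}; col 3 has {3,4}; box has {2} → only 5 remains.
row 2, column 1 = 6: row 2 has {2,3,4,5}; col 1 has {1,2,5}; box has {2,5} → only 6 remains.
row 2, column 3 = 1: row 2 has {2,3,4,5,6}; col 3 has {3,4,5}; box has {2,5,6} → only 1 remains.
row 5, column 1 = 4: row 5 has {3,5}; col 1 has {1,2,5,6}; box has {1,3} → only 4 remains.
row 5, column 5 = 1: row 5 has {3,4,5}; col 5 has {2,3,4,5,6}; box has {2,3,5} → only 1 remains.
row 5, column 6 = 6: row 5 has {1,3,4,5}; col 6 has {1,2,3,5}; box has {1,2,3,5} → only 6 remains.
row 6, column 2 = 5: row 6 has {1,2,3}; col 2 has {1,2,3,6}; box has {1,3,4} → only 5 remains.
row 6, column 3 = 6: row 6 has {1,2,3,5}; col 3 has {1,3,4,5}; box has {1,3,4,5} → only 6 remains.
row 6, column 6 = 4: row 6 has {1,2,3,5,6}; col 6 has {1,2,3,5,6}; box has {1,2,3,5,6} → only 4 remains.
row 1, column 1 = 3: row 1 has {1,2,5,6}; col 1 has {1,2,4,5,6}; box has {1,2,5,6} → only 3 remains.
row 1, column 2 = 4: row 1 has {1,2,3,5,6}; col 2 has {1,2,3,5,6}; box has {1,2,3,5,6} → only 4 remains.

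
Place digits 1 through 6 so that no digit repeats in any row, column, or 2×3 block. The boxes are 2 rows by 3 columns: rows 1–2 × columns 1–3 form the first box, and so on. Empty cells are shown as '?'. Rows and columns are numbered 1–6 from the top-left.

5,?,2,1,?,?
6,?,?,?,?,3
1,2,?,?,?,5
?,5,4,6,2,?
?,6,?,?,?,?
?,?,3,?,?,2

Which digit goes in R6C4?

5

R2C3 = 1 (sole candidate).
R3C3 = 6 (sole candidate).
R4C1 = 3 (sole candidate).
R4C6 = 1 (sole candidate).
R5C3 = 5 (sole candidate).
R5C6 = 4 (sole candidate).
R6C1 = 4 (sole candidate).
R6C2 = 1 (sole candidate).
R6C4 = 5: row 6 has {1,2,3,4}; col 4 has {1,6}; box has {2,4} → only 5 remains.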